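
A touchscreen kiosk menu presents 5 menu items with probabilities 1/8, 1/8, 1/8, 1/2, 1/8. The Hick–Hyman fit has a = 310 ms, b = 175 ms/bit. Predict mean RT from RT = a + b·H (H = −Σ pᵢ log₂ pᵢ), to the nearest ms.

Each term −pᵢ log₂ pᵢ: 0.125·3 + 0.125·3 + 0.125·3 + 0.5·1 + 0.125·3; summed, H = 2.000 bits.
Mean RT = a + bH = 310 + 175·2.000 = 660.00 ms.

660 ms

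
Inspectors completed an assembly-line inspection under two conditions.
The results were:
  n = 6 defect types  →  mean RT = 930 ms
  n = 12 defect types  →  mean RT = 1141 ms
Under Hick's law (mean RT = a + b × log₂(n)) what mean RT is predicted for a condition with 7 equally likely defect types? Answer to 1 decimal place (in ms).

976.9 ms

With log₂ n on the abscissa the relation is linear; from the two conditions:
  b = (1141 − 930) / (log₂ 12 − log₂ 6) = 211 / (3.5850 − 2.5850) = 211.000 ms/bit
  a = 930 − 211.000 × 2.5850 = 384.573 ms
Then RT(7) = 384.573 + 211.000 × log₂ 7 = 384.573 + 211.000 × 2.8074 ≈ 976.925 ms.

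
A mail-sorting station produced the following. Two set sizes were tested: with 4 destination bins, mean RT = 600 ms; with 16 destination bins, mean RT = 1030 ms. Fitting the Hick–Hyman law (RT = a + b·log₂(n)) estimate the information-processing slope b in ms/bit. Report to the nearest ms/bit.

Slope: b = (1030 − 600) / (log₂ 16 − log₂ 4) = 430/2.0000 = 215 ms/bit.

215 ms/bit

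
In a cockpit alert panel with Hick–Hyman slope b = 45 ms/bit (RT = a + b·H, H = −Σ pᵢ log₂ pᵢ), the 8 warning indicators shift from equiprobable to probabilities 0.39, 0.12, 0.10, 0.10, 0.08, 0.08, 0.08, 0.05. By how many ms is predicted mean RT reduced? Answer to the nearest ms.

The RT saving is b·ΔH. Equiprobable H₀ = log₂(8) = 3.0000 bits; with the given probabilities H = 2.6519 bits.
b·(H₀ − H) = 45 × (3.0000 − 2.6519) = 15.67 ms.

16 ms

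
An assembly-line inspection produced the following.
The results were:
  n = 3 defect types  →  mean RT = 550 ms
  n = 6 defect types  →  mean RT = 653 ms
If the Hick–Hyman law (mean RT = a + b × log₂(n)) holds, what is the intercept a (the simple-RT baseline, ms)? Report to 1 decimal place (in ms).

386.7 ms

Slope: b = (653 − 550) / (log₂ 6 − log₂ 3) = 103/1.0000 = 103.000 ms/bit.
a = RT₁ − b·log₂ n₁ = 550 − 103.000 × 1.5850 = 386.749 ms.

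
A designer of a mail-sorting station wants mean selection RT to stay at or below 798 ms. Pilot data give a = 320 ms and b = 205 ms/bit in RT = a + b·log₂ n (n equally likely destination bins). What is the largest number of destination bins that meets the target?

5

Set 320 + 205·log₂ n ≤ 798 → log₂ n ≤ (798 − 320)/205 = 2.3317.
So n ≤ 2^2.3317 = 5.034; the largest integer n is 5.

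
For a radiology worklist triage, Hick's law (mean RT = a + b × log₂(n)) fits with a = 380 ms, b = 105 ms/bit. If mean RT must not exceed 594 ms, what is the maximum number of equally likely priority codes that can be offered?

Set 380 + 105·log₂ n ≤ 594 → log₂ n ≤ (594 − 380)/105 = 2.0381.
So n ≤ 2^2.0381 = 4.107; the largest integer n is 4.

4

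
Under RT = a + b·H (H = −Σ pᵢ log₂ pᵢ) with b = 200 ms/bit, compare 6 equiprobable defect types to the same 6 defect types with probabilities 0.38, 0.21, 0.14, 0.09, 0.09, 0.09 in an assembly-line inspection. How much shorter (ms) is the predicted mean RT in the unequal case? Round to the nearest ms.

Equiprobable entropy H₀ = log₂ 6 = 2.5850 bits.
Skewed entropy H = −Σ pᵢ log₂ pᵢ = 2.3383 bits.
ΔRT = b·(H₀ − H) = 200 × 0.2466 = 49.32 ms.

49 ms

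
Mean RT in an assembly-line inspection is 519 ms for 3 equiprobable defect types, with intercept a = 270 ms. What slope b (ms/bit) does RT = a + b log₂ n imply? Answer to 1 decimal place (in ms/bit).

157.1 ms/bit

b = (519 − 270) / log₂(3) = 249 / 1.5850 = 157.102 ms/bit.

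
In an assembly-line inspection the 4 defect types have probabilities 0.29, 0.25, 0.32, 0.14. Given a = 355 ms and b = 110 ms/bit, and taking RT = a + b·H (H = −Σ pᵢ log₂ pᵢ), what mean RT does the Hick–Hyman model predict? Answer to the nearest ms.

H = 0.29·log₂(1/0.29) + 0.25·log₂(1/0.25) + 0.32·log₂(1/0.32) + 0.14·log₂(1/0.14) = 1.9410 bits.
RT = 355 + 110 × 1.9410 = 568.52 ms.

569 ms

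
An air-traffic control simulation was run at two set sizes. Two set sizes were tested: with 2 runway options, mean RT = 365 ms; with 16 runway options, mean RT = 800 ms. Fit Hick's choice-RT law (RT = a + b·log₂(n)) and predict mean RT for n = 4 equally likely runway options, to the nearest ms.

510 ms

Fit slope and intercept:
  b = (800 − 365) / (log₂ 16 − log₂ 2) = 435 / (4 − 1) = 145 ms/bit
  a = 365 − 145 × 1 = 220 ms
Then RT(4) = 220 + 145 × log₂ 4 = 220 + 145 × 2 ≈ 510.000 ms.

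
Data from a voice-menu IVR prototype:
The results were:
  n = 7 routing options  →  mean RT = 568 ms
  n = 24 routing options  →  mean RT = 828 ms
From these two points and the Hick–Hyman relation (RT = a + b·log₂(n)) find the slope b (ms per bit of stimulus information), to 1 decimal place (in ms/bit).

146.3 ms/bit

The slope on a log₂ axis is (828 − 568) / (4.5850 − 2.8074) = 146.264 ms/bit.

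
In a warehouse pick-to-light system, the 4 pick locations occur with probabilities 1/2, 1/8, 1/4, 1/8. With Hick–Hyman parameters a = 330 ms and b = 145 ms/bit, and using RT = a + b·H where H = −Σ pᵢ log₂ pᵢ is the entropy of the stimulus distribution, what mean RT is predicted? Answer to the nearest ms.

584 ms

H = −Σ pᵢ log₂ pᵢ = 0.5·1 + 0.125·3 + 0.25·2 + 0.125·3 = 1.750 bits.
RT = 330 + 145 × 1.750 = 583.75 ms.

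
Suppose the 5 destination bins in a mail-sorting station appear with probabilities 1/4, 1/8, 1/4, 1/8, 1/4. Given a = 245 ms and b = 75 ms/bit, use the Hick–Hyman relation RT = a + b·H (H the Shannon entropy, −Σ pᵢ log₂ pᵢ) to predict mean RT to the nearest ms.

H = −Σ pᵢ log₂ pᵢ = 0.25·2 + 0.125·3 + 0.25·2 + 0.125·3 + 0.25·2 = 2.250 bits.
RT = 245 + 75 × 2.250 = 413.75 ms.

414 ms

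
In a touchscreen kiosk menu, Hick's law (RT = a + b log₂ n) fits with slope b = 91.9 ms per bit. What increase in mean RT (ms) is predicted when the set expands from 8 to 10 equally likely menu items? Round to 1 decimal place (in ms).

29.6 ms

ΔRT = (a + b log₂ n₂) − (a + b log₂ n₁) = b·(log₂ n₂ − log₂ n₁).
log₂(10) − log₂(8) = 3.3219 − 3 = 0.3219.
ΔRT = 91.9 × 0.3219 = 29.585 ms.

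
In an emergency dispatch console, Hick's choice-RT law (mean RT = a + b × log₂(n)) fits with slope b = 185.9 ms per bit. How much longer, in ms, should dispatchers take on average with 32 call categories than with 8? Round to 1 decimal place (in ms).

371.8 ms

Only the slope matters, since a is common to both: ΔRT = b·log₂(n₂/n₁).
log₂(32) − log₂(8) = log₂(32/8) = log₂(4) = 2.
ΔRT = 185.9 × 2.0000 = 371.800 ms.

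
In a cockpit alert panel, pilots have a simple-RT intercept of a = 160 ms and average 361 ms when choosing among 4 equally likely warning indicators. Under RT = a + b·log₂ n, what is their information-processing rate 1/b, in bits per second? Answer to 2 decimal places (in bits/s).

b = (361 − 160)/log₂ 4 = 201/2 = 100.500 ms per bit = 0.10050 s/bit; the reciprocal is 9.950 bits/s.

9.95 bits/s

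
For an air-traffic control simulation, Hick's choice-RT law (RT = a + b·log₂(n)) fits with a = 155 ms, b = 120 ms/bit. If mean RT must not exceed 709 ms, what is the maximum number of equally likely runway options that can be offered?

24

120·log₂ n ≤ 709 − 155 = 554, giving log₂ n ≤ 4.6167 and n ≤ 24.533. The largest whole number is 24.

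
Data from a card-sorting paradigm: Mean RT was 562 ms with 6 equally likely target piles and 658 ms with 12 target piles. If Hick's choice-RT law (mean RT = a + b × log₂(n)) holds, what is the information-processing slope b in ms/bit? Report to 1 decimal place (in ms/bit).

96.0 ms/bit

The slope on a log₂ axis is (658 − 562) / (3.5850 − 2.5850) = 96.000 ms/bit.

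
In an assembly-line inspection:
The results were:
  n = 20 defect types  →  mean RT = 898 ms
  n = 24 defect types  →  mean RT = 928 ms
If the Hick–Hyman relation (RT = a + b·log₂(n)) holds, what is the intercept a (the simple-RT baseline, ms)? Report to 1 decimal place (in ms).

405.1 ms

b = (RT₂ − RT₁)/(log₂ n₂ − log₂ n₁) = (928 − 898)/(4.5850 − 4.3219) = 114.054 ms/bit.
a = RT₁ − b·log₂ n₁ = 898 − 114.054 × 4.3219 = 405.069 ms.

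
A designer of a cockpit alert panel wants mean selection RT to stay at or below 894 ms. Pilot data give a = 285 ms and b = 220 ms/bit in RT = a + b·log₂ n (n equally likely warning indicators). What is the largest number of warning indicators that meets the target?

Set 285 + 220·log₂ n ≤ 894 → log₂ n ≤ (894 − 285)/220 = 2.7682.
So n ≤ 2^2.7682 = 6.812; the largest integer n is 6.

6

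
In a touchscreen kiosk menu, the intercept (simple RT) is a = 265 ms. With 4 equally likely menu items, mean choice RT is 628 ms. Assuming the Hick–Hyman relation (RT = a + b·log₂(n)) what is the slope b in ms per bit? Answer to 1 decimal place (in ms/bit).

181.5 ms/bit

log₂(4) = 2 bits.
b = (RT − a)/log₂ n = (628 − 265) / 2 = 181.500 ms/bit.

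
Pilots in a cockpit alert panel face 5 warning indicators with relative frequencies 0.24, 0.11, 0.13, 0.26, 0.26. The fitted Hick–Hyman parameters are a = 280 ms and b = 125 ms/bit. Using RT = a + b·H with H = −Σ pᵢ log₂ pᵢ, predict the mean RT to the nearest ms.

560 ms

H = 0.24·log₂(1/0.24) + 0.11·log₂(1/0.11) + 0.13·log₂(1/0.13) + 0.26·log₂(1/0.26) + 0.26·log₂(1/0.26) = 2.2376 bits.
RT = 280 + 125 × 2.2376 = 559.71 ms.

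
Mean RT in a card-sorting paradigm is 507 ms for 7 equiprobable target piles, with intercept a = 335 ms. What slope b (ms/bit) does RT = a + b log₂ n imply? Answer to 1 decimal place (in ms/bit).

b = (507 − 335) / log₂(7) = 172 / 2.8074 = 61.268 ms/bit.

61.3 ms/bit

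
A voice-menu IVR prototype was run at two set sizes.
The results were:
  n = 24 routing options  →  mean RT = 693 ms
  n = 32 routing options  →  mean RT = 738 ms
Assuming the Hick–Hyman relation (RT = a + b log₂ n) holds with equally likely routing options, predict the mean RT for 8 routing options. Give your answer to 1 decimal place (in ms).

Fit slope and intercept:
  b = (738 − 693) / (log₂ 32 − log₂ 24) = 45 / (5 − 4.5850) = 108.424 ms/bit
  a = 693 − 108.424 × 4.5850 = 195.880 ms
Then RT(8) = 195.880 + 108.424 × log₂ 8 = 195.880 + 108.424 × 3 ≈ 521.152 ms.

521.2 ms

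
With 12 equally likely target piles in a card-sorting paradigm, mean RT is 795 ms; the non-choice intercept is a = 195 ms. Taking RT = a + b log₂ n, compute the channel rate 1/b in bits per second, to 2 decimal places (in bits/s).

5.97 bits/s

b = (795 − 195)/log₂ 12 = 600/3.5850 = 167.366 ms per bit = 0.16737 s/bit; the reciprocal is 5.975 bits/s.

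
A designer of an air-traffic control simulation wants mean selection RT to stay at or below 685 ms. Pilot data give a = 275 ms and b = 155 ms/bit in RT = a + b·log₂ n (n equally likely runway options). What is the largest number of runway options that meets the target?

6

Information budget: (685 − 275)/155 = 2.6452 bits, so n ≤ 2^2.6452 = 6.256 → at most 6.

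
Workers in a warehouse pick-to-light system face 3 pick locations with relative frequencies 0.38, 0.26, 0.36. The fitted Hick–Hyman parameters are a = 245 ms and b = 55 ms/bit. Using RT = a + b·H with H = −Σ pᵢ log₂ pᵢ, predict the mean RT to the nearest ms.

Entropy contributions −pᵢ log₂ pᵢ: 0.5305, 0.5053, 0.5306; sum H = 1.5664 bits.
RT = a + bH = 245 + 55·1.5664 = 331.15 ms.

331 ms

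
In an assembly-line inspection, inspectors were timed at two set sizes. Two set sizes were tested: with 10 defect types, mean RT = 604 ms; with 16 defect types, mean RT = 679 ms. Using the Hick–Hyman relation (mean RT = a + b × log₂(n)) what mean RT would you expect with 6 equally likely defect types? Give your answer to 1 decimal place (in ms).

522.5 ms

Fit slope and intercept:
  b = (679 − 604) / (log₂ 16 − log₂ 10) = 75 / (4 − 3.3219) = 110.608 ms/bit
  a = 604 − 110.608 × 3.3219 = 236.569 ms
Then RT(6) = 236.569 + 110.608 × log₂ 6 = 236.569 + 110.608 × 2.5850 ≈ 522.486 ms.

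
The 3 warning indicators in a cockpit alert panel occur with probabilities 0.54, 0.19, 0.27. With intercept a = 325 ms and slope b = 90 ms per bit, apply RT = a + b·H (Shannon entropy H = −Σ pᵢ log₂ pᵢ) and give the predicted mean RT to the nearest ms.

455 ms

Entropy contributions −pᵢ log₂ pᵢ: 0.4800, 0.4552, 0.5100; sum H = 1.4453 bits.
RT = a + bH = 325 + 90·1.4453 = 455.08 ms.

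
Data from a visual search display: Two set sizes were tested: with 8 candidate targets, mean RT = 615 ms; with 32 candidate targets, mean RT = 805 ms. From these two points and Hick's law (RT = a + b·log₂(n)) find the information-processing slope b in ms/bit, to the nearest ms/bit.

95 ms/bit

b = (RT₂ − RT₁)/(log₂ n₂ − log₂ n₁) = (805 − 615)/(5 − 3) = 95 ms/bit.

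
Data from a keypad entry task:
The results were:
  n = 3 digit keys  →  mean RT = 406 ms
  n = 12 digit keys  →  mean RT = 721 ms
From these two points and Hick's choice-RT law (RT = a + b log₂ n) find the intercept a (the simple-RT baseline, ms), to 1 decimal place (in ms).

b = (RT₂ − RT₁)/(log₂ n₂ − log₂ n₁) = (721 − 406)/(3.5850 − 1.5850) = 157.500 ms/bit.
Intercept: a = 406 − 157.500·log₂(3) = 156.368 ms.

156.4 ms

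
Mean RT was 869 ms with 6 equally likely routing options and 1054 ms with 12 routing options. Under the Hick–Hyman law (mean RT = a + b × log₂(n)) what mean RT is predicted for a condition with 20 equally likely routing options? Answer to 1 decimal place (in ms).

1190.3 ms

RT is linear in log₂ n, so two points fix the line:
  b = (1054 − 869) / (log₂ 12 − log₂ 6) = 185 / (3.5850 − 2.5850) = 185.000 ms/bit
  a = 869 − 185.000 × 2.5850 = 390.782 ms
Then RT(20) = 390.782 + 185.000 × log₂ 20 = 390.782 + 185.000 × 4.3219 ≈ 1190.339 ms.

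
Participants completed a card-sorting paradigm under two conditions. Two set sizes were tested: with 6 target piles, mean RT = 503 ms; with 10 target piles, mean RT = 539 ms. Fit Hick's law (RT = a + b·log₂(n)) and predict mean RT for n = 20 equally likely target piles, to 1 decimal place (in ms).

587.8 ms

RT is linear in log₂ n, so two points fix the line:
  b = (539 − 503) / (log₂ 10 − log₂ 6) = 36 / (3.3219 − 2.5850) = 48.849 ms/bit
  a = 503 − 48.849 × 2.5850 = 376.727 ms
Then RT(20) = 376.727 + 48.849 × log₂ 20 = 376.727 + 48.849 × 4.3219 ≈ 587.849 ms.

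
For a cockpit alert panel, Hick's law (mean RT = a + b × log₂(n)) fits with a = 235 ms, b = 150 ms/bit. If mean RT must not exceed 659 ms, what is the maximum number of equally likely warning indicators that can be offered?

Information budget: (659 − 235)/150 = 2.8267 bits, so n ≤ 2^2.8267 = 7.094 → at most 7.

7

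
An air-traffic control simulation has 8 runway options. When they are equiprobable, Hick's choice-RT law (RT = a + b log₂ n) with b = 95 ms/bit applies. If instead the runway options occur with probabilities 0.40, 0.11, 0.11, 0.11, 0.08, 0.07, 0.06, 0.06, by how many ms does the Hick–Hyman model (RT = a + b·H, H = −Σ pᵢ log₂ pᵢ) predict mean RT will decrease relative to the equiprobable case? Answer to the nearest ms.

35 ms

Equiprobable entropy H₀ = log₂ 8 = 3.0000 bits.
Skewed entropy H = −Σ pᵢ log₂ pᵢ = 2.6268 bits.
ΔRT = b·(H₀ − H) = 95 × 0.3732 = 35.46 ms.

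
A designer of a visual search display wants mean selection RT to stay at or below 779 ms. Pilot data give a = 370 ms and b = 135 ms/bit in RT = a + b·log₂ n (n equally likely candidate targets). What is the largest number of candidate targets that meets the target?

135·log₂ n ≤ 779 − 370 = 409, giving log₂ n ≤ 3.0296 and n ≤ 8.166. The largest whole number is 8.

8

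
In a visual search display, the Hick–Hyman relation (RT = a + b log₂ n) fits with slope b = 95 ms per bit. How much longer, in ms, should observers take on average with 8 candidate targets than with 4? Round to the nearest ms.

95 ms

ΔRT = (a + b log₂ n₂) − (a + b log₂ n₁) = b·(log₂ n₂ − log₂ n₁).
log₂(8) − log₂(4) = log₂(8/4) = log₂(2) = 1.
ΔRT = 95 × 1.0000 = 95.000 ms.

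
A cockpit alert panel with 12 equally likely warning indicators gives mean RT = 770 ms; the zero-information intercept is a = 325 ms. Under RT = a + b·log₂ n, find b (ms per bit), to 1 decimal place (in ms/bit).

log₂(12) = 3.5850 bits.
b = (RT − a)/log₂ n = (770 − 325) / 3.5850 = 124.130 ms/bit.

124.1 ms/bit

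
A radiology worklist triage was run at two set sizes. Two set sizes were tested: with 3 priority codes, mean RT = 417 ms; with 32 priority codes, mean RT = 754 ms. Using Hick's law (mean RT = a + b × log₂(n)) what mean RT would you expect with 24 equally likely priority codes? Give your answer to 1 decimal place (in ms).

713.0 ms

Solve the two-equation system in a and b:
  b = (754 − 417) / (log₂ 32 − log₂ 3) = 337 / (5 − 1.5850) = 98.681 ms/bit
  a = 417 − 98.681 × 1.5850 = 260.594 ms
Then RT(24) = 260.594 + 98.681 × log₂ 24 = 260.594 + 98.681 × 4.5850 ≈ 713.044 ms.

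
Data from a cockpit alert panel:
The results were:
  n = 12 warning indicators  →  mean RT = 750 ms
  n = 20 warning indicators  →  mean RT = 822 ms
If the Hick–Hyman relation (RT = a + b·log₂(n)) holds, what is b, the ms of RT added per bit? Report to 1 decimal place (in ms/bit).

b = (RT₂ − RT₁)/(log₂ n₂ − log₂ n₁) = (822 − 750)/(4.3219 − 3.5850) = 97.698 ms/bit.

97.7 ms/bit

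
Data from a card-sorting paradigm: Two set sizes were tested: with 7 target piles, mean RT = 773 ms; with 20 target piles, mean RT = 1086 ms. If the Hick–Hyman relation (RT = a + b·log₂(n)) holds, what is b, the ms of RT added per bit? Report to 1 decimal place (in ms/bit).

b = (RT₂ − RT₁)/(log₂ n₂ − log₂ n₁) = (1086 − 773)/(4.3219 − 2.8074) = 206.659 ms/bit.

206.7 ms/bit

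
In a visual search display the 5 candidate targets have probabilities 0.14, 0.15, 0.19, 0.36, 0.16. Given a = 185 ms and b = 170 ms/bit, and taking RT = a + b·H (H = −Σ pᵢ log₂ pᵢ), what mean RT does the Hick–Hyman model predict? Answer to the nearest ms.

562 ms

H = 0.14·log₂(1/0.14) + 0.15·log₂(1/0.15) + 0.19·log₂(1/0.19) + 0.36·log₂(1/0.36) + 0.16·log₂(1/0.16) = 2.2165 bits.
RT = 185 + 170 × 2.2165 = 561.81 ms.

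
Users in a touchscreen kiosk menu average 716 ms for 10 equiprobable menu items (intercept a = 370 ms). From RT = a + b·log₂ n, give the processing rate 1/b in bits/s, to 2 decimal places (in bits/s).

9.60 bits/s

Choice component = 716 − 370 = 346 ms over log₂(10) = 3.3219 bits.
b = 346 / 3.3219 = 104.156 ms/bit, so 1/b = 9.601 bits/s.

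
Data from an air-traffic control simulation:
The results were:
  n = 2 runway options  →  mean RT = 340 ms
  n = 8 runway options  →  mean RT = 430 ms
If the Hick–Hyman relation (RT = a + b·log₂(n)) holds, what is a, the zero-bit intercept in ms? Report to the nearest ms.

Slope: b = (430 − 340) / (log₂ 8 − log₂ 2) = 90/2.0000 = 45 ms/bit.
a = RT₁ − b·log₂ n₁ = 340 − 45 × 1 = 295.000 ms.

295 ms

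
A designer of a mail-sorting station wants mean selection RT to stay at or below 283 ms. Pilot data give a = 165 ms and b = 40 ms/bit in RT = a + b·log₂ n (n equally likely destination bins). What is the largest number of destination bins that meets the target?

Set 165 + 40·log₂ n ≤ 283 → log₂ n ≤ (283 − 165)/40 = 2.9500.
So n ≤ 2^2.9500 = 7.727; the largest integer n is 7.

7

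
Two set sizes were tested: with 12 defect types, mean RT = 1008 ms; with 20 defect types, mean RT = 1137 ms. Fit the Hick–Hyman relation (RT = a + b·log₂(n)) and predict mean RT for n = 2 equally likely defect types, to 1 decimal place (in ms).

Fit slope and intercept:
  b = (1137 − 1008) / (log₂ 20 − log₂ 12) = 129 / (4.3219 − 3.5850) = 175.042 ms/bit
  a = 1008 − 175.042 × 3.5850 = 380.481 ms
Then RT(2) = 380.481 + 175.042 × log₂ 2 = 380.481 + 175.042 × 1 ≈ 555.523 ms.

555.5 ms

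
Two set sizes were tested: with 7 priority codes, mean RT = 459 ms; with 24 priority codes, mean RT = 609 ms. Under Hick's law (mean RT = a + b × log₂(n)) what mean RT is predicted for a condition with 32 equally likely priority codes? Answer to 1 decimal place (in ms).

644.0 ms

RT is linear in log₂ n, so two points fix the line:
  b = (609 − 459) / (log₂ 24 − log₂ 7) = 150 / (4.5850 − 2.8074) = 84.383 ms/bit
  a = 459 − 84.383 × 2.8074 = 222.107 ms
Then RT(32) = 222.107 + 84.383 × log₂ 32 = 222.107 + 84.383 × 5 ≈ 644.022 ms.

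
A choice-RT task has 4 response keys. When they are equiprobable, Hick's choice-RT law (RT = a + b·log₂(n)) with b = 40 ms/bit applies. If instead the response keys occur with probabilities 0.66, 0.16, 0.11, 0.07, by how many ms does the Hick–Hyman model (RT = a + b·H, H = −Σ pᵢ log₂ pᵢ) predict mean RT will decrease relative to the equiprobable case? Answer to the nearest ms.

The RT saving is b·ΔH. Equiprobable H₀ = log₂(4) = 2.0000 bits; with the given probabilities H = 1.4375 bits.
b·(H₀ − H) = 40 × (2.0000 − 1.4375) = 22.50 ms.

22 ms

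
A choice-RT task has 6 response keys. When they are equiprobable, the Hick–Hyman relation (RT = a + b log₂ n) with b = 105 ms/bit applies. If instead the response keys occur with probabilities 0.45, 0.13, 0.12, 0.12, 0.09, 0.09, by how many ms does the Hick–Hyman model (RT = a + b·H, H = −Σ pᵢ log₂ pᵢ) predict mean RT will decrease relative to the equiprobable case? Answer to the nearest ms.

The RT saving is b·ΔH. Equiprobable H₀ = log₂(6) = 2.5850 bits; with the given probabilities H = 2.2605 bits.
b·(H₀ − H) = 105 × (2.5850 − 2.2605) = 34.07 ms.

34 ms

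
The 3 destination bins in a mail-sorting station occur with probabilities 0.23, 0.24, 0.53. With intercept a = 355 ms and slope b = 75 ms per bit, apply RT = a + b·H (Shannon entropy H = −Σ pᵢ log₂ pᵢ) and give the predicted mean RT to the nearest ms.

Entropy contributions −pᵢ log₂ pᵢ: 0.4877, 0.4941, 0.4854; sum H = 1.4672 bits.
RT = a + bH = 355 + 75·1.4672 = 465.04 ms.

465 ms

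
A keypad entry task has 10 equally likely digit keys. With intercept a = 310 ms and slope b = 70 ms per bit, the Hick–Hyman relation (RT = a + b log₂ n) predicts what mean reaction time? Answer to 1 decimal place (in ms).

542.5 ms

log₂(10) = 3.3219 bits, so RT = 310 + 70 × 3.3219 ≈ 542.535 ms.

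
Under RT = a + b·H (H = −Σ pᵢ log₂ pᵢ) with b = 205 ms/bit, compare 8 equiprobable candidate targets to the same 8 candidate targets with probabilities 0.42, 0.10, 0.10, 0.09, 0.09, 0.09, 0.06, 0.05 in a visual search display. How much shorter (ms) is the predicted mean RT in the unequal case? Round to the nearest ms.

The RT saving is b·ΔH. Equiprobable H₀ = log₂(8) = 3.0000 bits; with the given probabilities H = 2.5876 bits.
b·(H₀ − H) = 205 × (3.0000 − 2.5876) = 84.54 ms.

85 ms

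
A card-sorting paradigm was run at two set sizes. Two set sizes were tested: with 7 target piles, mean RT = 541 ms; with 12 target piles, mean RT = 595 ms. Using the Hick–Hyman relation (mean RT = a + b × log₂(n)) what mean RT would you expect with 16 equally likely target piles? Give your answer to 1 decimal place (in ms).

Fit slope and intercept:
  b = (595 − 541) / (log₂ 12 − log₂ 7) = 54 / (3.5850 − 2.8074) = 69.444 ms/bit
  a = 541 − 69.444 × 2.8074 = 346.047 ms
Then RT(16) = 346.047 + 69.444 × log₂ 16 = 346.047 + 69.444 × 4 ≈ 623.822 ms.

623.8 ms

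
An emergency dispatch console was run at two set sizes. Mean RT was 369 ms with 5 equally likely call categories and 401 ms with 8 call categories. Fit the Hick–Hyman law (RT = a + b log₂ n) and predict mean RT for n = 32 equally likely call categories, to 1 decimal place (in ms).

RT is linear in log₂ n, so two points fix the line:
  b = (401 − 369) / (log₂ 8 − log₂ 5) = 32 / (3 − 2.3219) = 47.193 ms/bit
  a = 369 − 47.193 × 2.3219 = 259.422 ms
Then RT(32) = 259.422 + 47.193 × log₂ 32 = 259.422 + 47.193 × 5 ≈ 495.385 ms.

495.4 ms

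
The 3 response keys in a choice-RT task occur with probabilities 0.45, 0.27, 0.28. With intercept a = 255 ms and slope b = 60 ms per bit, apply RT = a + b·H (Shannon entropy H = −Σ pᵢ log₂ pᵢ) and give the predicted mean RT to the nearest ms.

348 ms

Entropy contributions −pᵢ log₂ pᵢ: 0.5184, 0.5100, 0.5142; sum H = 1.5426 bits.
RT = a + bH = 255 + 60·1.5426 = 347.56 ms.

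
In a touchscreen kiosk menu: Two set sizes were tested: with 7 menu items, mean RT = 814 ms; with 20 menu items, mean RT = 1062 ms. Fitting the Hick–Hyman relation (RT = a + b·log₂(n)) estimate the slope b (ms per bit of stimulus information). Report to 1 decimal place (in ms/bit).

Slope: b = (1062 − 814) / (log₂ 20 − log₂ 7) = 248/1.5146 = 163.743 ms/bit.

163.7 ms/bit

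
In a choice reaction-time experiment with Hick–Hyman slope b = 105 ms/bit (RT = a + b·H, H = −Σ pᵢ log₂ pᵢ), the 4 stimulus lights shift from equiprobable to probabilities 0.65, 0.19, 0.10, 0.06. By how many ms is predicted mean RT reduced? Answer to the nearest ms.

The RT saving is b·ΔH. Equiprobable H₀ = log₂(4) = 2.0000 bits; with the given probabilities H = 1.4349 bits.
b·(H₀ − H) = 105 × (2.0000 − 1.4349) = 59.33 ms.

59 ms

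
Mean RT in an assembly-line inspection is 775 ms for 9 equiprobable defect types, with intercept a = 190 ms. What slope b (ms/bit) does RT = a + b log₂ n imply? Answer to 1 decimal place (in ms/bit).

9 alternatives carry log₂ 9 = 3.1699 bits; the choice cost is 775 − 190 = 585 ms, so b = 585/3.1699 = 184.547 ms/bit.

184.5 ms/bit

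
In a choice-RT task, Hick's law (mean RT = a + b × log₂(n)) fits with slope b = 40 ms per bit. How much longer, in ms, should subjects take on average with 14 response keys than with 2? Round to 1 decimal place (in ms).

112.3 ms

The intercept a cancels: ΔRT = b·(log₂ n₂ − log₂ n₁) = b·log₂(n₂/n₁).
log₂(14) − log₂(2) = 3.8074 − 1 = 2.8074.
ΔRT = 40 × 2.8074 = 112.294 ms.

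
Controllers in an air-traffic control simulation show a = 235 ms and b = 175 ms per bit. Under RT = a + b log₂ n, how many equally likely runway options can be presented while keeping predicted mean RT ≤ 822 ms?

10

175·log₂ n ≤ 822 − 235 = 587, giving log₂ n ≤ 3.3543 and n ≤ 10.227. The largest whole number is 10.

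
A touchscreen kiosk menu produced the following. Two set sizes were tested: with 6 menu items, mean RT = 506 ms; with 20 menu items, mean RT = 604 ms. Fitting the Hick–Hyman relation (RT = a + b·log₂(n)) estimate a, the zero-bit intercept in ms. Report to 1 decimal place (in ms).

Slope: b = (604 − 506) / (log₂ 20 − log₂ 6) = 98/1.7370 = 56.420 ms/bit.
Intercept: a = 506 − 56.420·log₂(6) = 360.156 ms.

360.2 ms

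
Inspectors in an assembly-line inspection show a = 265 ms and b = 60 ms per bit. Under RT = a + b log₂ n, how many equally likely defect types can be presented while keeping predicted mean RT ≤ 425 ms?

60·log₂ n ≤ 425 − 265 = 160, giving log₂ n ≤ 2.6667 and n ≤ 6.350. The largest whole number is 6.

6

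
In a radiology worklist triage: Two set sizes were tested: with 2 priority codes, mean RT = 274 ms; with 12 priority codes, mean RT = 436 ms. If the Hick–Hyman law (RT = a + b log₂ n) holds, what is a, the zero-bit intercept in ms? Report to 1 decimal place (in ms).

211.3 ms

The slope on a log₂ axis is (436 − 274) / (3.5850 − 1) = 62.670 ms/bit.
a = RT₁ − b·log₂ n₁ = 274 − 62.670 × 1 = 211.330 ms.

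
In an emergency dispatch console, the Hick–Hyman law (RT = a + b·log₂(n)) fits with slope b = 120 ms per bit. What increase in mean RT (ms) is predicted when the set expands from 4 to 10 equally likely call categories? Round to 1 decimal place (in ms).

Only the slope matters, since a is common to both: ΔRT = b·log₂(n₂/n₁).
log₂(10) − log₂(4) = 3.3219 − 2 = 1.3219.
ΔRT = 120 × 1.3219 = 158.631 ms.

158.6 ms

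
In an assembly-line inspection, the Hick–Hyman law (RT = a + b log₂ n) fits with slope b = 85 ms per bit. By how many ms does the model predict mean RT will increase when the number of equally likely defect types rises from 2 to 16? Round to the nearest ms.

Only the slope matters, since a is common to both: ΔRT = b·log₂(n₂/n₁).
log₂(16) − log₂(2) = log₂(16/2) = log₂(8) = 3.
ΔRT = 85 × 3.0000 = 255.000 ms.

255 ms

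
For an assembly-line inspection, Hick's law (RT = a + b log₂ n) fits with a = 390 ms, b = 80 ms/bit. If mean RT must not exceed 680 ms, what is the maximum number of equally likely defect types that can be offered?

Set 390 + 80·log₂ n ≤ 680 → log₂ n ≤ (680 − 390)/80 = 3.6250.
So n ≤ 2^3.6250 = 12.338; the largest integer n is 12.

12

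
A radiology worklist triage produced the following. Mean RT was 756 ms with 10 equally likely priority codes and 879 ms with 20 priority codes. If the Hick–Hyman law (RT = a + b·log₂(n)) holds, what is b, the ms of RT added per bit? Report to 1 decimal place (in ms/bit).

123.0 ms/bit

b = (RT₂ − RT₁)/(log₂ n₂ − log₂ n₁) = (879 − 756)/(4.3219 − 3.3219) = 123.000 ms/bit.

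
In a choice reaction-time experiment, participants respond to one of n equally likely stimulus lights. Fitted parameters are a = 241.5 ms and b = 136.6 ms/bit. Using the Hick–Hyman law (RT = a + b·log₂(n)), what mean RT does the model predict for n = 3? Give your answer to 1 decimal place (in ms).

458.0 ms

log₂(3) = 1.5850 bits, so RT = 241.5 + 136.6 × 1.5850 ≈ 458.006 ms.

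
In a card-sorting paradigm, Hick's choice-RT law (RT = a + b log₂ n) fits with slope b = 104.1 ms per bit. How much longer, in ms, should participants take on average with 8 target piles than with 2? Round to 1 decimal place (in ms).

208.2 ms

Only the slope matters, since a is common to both: ΔRT = b·log₂(n₂/n₁).
log₂(8) − log₂(2) = log₂(8/2) = log₂(4) = 2.
ΔRT = 104.1 × 2.0000 = 208.200 ms.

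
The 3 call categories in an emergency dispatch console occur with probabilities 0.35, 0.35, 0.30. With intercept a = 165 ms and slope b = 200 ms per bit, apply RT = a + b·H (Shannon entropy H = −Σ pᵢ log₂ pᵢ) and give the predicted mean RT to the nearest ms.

Entropy contributions −pᵢ log₂ pᵢ: 0.5301, 0.5301, 0.5211; sum H = 1.5813 bits.
RT = a + bH = 165 + 200·1.5813 = 481.26 ms.

481 ms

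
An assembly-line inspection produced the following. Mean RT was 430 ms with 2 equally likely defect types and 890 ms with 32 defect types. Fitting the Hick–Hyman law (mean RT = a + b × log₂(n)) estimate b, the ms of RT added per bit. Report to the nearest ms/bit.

Slope: b = (890 − 430) / (log₂ 32 − log₂ 2) = 460/4.0000 = 115 ms/bit.

115 ms/bit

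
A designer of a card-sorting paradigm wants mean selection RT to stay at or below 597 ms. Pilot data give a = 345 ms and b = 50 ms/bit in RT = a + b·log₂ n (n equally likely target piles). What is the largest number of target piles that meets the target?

32

Information budget: (597 − 345)/50 = 5.0400 bits, so n ≤ 2^5.0400 = 32.900 → at most 32.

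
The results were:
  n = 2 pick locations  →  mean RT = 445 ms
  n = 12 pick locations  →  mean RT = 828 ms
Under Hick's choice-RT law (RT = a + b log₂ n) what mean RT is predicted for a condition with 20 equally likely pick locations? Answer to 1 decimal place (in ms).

937.2 ms

RT is linear in log₂ n, so two points fix the line:
  b = (828 − 445) / (log₂ 12 − log₂ 2) = 383 / (3.5850 − 1) = 148.165 ms/bit
  a = 445 − 148.165 × 1 = 296.835 ms
Then RT(20) = 296.835 + 148.165 × log₂ 20 = 296.835 + 148.165 × 4.3219 ≈ 937.192 ms.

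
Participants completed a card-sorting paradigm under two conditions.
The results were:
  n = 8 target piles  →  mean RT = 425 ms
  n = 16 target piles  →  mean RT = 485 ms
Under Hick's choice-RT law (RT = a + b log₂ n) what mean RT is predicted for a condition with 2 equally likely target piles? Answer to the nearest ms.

305 ms

RT is linear in log₂ n, so two points fix the line:
  b = (485 − 425) / (log₂ 16 − log₂ 8) = 60 / (4 − 3) = 60 ms/bit
  a = 425 − 60 × 3 = 245 ms
Then RT(2) = 245 + 60 × log₂ 2 = 245 + 60 × 1 ≈ 305.000 ms.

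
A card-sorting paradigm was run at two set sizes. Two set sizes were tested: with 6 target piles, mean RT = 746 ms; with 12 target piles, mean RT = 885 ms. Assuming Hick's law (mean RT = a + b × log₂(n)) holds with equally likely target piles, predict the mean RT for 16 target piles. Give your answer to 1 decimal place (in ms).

RT is linear in log₂ n, so two points fix the line:
  b = (885 − 746) / (log₂ 12 − log₂ 6) = 139 / (3.5850 − 2.5850) = 139.000 ms/bit
  a = 746 − 139.000 × 2.5850 = 386.690 ms
Then RT(16) = 386.690 + 139.000 × log₂ 16 = 386.690 + 139.000 × 4 ≈ 942.690 ms.

942.7 ms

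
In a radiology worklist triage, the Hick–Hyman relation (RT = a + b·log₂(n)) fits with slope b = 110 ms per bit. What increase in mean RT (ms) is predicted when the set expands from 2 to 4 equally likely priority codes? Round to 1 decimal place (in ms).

110.0 ms

ΔRT = (a + b log₂ n₂) − (a + b log₂ n₁) = b·(log₂ n₂ − log₂ n₁).
log₂(4) − log₂(2) = log₂(4/2) = log₂(2) = 1.
ΔRT = 110 × 1.0000 = 110.000 ms.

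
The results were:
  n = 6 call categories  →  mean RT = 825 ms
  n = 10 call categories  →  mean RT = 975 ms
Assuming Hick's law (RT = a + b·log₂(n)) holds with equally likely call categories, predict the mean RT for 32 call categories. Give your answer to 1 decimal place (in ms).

RT is linear in log₂ n, so two points fix the line:
  b = (975 − 825) / (log₂ 10 − log₂ 6) = 150 / (3.3219 − 2.5850) = 203.537 ms/bit
  a = 825 − 203.537 × 2.5850 = 298.864 ms
Then RT(32) = 298.864 + 203.537 × log₂ 32 = 298.864 + 203.537 × 5 ≈ 1316.550 ms.

1316.6 ms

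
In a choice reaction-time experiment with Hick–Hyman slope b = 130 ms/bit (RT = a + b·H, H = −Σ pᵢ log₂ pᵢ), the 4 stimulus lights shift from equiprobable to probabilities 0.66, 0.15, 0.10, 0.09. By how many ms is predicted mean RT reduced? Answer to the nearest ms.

71 ms

The RT saving is b·ΔH. Equiprobable H₀ = log₂(4) = 2.0000 bits; with the given probabilities H = 1.4510 bits.
b·(H₀ − H) = 130 × (2.0000 − 1.4510) = 71.37 ms.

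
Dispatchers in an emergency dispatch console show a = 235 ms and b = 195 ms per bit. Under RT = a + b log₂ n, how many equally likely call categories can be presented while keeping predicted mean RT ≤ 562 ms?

3

195·log₂ n ≤ 562 − 235 = 327, giving log₂ n ≤ 1.6769 and n ≤ 3.197. The largest whole number is 3.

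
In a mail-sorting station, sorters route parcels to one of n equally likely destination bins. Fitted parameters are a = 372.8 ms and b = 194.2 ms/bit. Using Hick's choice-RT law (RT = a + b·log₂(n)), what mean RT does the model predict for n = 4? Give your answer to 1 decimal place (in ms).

log₂(4) = 2 bits, so RT = 372.8 + 194.2 × 2 ≈ 761.200 ms.

761.2 ms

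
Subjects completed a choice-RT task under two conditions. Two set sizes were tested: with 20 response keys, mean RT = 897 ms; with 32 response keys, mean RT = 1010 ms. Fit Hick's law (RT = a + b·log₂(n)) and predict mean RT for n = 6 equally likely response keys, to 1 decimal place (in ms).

607.5 ms

With log₂ n on the abscissa the relation is linear; from the two conditions:
  b = (1010 − 897) / (log₂ 32 − log₂ 20) = 113 / (5 − 4.3219) = 166.649 ms/bit
  a = 897 − 166.649 × 4.3219 = 176.755 ms
Then RT(6) = 176.755 + 166.649 × log₂ 6 = 176.755 + 166.649 × 2.5850 ≈ 607.536 ms.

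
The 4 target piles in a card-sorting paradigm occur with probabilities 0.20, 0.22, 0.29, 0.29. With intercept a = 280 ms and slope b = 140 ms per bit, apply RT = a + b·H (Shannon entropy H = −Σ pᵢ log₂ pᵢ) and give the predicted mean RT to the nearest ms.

Entropy contributions −pᵢ log₂ pᵢ: 0.4644, 0.4806, 0.5179, 0.5179; sum H = 1.9808 bits.
RT = a + bH = 280 + 140·1.9808 = 557.31 ms.

557 ms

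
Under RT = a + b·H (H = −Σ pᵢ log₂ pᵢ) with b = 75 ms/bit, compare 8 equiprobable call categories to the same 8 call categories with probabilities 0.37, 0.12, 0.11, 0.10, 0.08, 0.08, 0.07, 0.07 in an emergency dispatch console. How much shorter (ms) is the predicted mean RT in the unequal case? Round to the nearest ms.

Equiprobable entropy H₀ = log₂ 8 = 3.0000 bits.
Skewed entropy H = −Σ pᵢ log₂ pᵢ = 2.7004 bits.
ΔRT = b·(H₀ − H) = 75 × 0.2996 = 22.47 ms.

22 ms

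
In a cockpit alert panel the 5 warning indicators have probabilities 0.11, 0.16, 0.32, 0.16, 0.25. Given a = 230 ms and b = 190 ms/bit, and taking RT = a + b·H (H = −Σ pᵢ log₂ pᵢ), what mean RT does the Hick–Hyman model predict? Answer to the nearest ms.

Entropy contributions −pᵢ log₂ pᵢ: 0.3503, 0.4230, 0.5260, 0.4230, 0.5000; sum H = 2.2224 bits.
RT = a + bH = 230 + 190·2.2224 = 652.25 ms.

652 ms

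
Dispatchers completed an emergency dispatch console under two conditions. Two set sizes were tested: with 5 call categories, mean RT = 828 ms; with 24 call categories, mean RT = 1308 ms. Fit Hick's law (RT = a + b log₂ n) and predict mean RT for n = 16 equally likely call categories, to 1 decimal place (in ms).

Fit slope and intercept:
  b = (1308 − 828) / (log₂ 24 − log₂ 5) = 480 / (4.5850 − 2.3219) = 212.105 ms/bit
  a = 828 − 212.105 × 2.3219 = 335.508 ms
Then RT(16) = 335.508 + 212.105 × log₂ 16 = 335.508 + 212.105 × 4 ≈ 1183.927 ms.

1183.9 ms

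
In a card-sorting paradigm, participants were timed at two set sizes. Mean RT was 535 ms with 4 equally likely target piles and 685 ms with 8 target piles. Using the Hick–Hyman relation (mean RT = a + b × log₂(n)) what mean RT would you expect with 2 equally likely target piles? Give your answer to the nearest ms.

385 ms

Fit slope and intercept:
  b = (685 − 535) / (log₂ 8 − log₂ 4) = 150 / (3 − 2) = 150 ms/bit
  a = 535 − 150 × 2 = 235 ms
Then RT(2) = 235 + 150 × log₂ 2 = 235 + 150 × 1 ≈ 385.000 ms.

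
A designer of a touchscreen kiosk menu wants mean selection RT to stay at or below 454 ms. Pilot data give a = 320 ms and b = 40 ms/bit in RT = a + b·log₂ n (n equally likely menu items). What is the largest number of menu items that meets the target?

40·log₂ n ≤ 454 − 320 = 134, giving log₂ n ≤ 3.3500 and n ≤ 10.196. The largest whole number is 10.

10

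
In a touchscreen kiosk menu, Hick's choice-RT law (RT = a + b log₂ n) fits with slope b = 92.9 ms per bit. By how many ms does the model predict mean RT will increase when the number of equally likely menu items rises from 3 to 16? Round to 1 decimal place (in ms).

ΔRT = (a + b log₂ n₂) − (a + b log₂ n₁) = b·(log₂ n₂ − log₂ n₁).
log₂(16) − log₂(3) = 4 − 1.5850 = 2.4150.
ΔRT = 92.9 × 2.4150 = 224.357 ms.

224.4 ms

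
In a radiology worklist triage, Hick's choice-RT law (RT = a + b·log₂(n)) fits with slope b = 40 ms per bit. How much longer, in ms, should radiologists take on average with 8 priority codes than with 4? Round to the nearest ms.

The intercept a cancels: ΔRT = b·(log₂ n₂ − log₂ n₁) = b·log₂(n₂/n₁).
log₂(8) − log₂(4) = log₂(8/4) = log₂(2) = 1.
ΔRT = 40 × 1.0000 = 40.000 ms.

40 ms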